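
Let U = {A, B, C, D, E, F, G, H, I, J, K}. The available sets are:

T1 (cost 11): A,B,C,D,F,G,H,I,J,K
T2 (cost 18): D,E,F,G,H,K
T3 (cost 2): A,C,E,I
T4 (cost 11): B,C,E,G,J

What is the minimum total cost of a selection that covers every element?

T1, T3 cover every element at cost 11 + 2 = 13.
Any cover uses at least 2 sets; among all covering selections none totals below 13.

13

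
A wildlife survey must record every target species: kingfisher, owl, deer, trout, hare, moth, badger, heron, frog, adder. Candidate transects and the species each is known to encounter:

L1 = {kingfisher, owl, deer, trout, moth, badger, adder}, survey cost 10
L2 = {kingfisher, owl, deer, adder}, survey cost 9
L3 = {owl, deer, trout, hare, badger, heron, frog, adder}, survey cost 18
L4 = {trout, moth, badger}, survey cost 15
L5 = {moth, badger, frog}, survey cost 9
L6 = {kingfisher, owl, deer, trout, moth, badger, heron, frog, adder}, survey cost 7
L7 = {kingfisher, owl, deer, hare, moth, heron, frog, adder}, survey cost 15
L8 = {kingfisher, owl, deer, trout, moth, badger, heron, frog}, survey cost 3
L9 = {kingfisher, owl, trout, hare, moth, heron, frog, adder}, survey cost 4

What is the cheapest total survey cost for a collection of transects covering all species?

7

L8, L9 cover every species at survey cost 3 + 4 = 7.
Any cover uses at least 2 transects; among all covering selections none totals below 7.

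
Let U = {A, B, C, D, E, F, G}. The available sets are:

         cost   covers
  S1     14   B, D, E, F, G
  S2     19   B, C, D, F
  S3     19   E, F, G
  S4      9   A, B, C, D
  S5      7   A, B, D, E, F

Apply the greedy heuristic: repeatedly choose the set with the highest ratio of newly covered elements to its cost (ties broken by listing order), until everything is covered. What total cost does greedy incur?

Pick 1: S5 adds 5 new (A, B, D, E, F) at cost 7 (ratio 5/7).
Pick 2: S4 adds 1 new (C) at cost 9 (ratio 1/9).
Pick 3: S1 adds 1 new (G) at cost 14 (ratio 1/14).
Greedy total cost: 7 + 9 + 14 = 30. (The true optimum is 23, so greedy overshoots here.)

30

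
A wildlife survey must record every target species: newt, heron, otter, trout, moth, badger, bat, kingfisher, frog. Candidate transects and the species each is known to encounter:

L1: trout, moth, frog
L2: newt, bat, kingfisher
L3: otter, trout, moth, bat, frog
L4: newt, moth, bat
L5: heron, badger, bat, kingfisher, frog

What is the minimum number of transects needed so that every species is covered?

3

L2, L3, L5 together cover {newt, heron, otter, trout, moth, badger, bat, kingfisher, frog} — every species.
No 2 of the 5 transects cover everything (all 10 pairs fall short), so 3 is minimum.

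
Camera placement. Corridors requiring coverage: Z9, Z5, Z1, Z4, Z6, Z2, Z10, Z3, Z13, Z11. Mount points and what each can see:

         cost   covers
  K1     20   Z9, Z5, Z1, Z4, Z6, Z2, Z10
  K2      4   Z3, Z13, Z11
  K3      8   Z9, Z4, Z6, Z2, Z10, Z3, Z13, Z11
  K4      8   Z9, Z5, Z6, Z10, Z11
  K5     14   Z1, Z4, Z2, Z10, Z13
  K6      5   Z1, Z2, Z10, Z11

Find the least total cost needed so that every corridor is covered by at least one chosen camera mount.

K3, K4, K6 cover every corridor at cost 8 + 8 + 5 = 21.
Any cover uses at least 2 camera mounts; among all covering selections none totals below 21.

21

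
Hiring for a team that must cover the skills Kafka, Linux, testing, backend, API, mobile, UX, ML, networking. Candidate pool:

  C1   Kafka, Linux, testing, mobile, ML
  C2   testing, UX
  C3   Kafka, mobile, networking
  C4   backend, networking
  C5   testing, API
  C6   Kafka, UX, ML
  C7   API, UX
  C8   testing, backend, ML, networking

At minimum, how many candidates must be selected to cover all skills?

3

C1, C4, C7 together cover {Kafka, Linux, testing, backend, API, mobile, UX, ML, networking} — every skill.
No 2 of the 8 candidates cover everything (all 28 pairs fall short), so 3 is minimum.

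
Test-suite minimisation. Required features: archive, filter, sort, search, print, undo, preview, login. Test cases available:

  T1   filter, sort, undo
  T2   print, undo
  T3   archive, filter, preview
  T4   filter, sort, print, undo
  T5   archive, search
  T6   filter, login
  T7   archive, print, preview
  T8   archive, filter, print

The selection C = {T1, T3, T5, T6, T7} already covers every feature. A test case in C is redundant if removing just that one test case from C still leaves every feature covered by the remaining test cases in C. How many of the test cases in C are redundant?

1

Drop T1: sort, undo uncovered — not redundant.
Drop T3: the rest still cover every feature — redundant.
Drop T5: search uncovered — not redundant.
Drop T6: login uncovered — not redundant.
Drop T7: print uncovered — not redundant.
1 redundant: T3.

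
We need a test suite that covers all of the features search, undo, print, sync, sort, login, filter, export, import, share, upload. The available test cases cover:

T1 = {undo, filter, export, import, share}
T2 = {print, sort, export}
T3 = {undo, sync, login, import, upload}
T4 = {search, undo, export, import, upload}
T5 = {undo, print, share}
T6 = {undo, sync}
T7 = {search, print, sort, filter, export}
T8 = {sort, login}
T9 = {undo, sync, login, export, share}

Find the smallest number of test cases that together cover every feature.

3

T1, T3, T7 together cover {search, undo, print, sync, sort, login, filter, export, import, share, upload} — every feature.
No 2 of the 9 test cases cover everything (all 36 pairs fall short), so 3 is minimum.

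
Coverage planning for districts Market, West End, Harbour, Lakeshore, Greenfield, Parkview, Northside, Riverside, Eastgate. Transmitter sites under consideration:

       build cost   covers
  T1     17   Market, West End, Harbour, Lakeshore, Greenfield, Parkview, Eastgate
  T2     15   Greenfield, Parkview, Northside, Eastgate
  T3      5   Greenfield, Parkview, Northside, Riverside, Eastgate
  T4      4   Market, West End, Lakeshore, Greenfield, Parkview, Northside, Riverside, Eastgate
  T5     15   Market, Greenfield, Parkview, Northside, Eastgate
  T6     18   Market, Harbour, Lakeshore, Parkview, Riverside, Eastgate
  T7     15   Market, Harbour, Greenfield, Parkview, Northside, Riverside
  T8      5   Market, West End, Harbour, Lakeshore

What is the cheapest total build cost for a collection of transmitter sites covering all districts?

9

T4, T8 cover every district at build cost 4 + 5 = 9.
Any cover uses at least 2 transmitter sites; among all covering selections none totals below 9.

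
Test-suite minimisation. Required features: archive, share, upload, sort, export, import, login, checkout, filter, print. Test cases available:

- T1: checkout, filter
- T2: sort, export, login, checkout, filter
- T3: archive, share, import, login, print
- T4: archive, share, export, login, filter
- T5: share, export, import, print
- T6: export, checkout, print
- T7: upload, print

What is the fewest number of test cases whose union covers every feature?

T2, T3, T7 together cover {archive, share, upload, sort, export, import, login, checkout, filter, print} — every feature.
No 2 of the 7 test cases cover everything (all 21 pairs fall short), so 3 is minimum.

3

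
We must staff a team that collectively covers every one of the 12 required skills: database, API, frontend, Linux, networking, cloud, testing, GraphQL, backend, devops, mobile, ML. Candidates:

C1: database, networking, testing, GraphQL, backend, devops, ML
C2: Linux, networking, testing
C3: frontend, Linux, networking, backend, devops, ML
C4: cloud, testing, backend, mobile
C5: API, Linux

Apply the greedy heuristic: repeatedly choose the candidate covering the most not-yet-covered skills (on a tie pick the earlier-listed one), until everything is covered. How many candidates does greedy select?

4

Pick 1: C1 covers 7 new skills (database, networking, testing, GraphQL, backend, devops, ML).
Pick 2: C3 covers 2 new skills (frontend, Linux).
Pick 3: C4 covers 2 new skills (cloud, mobile).
Pick 4: C5 covers 1 new skills (API).
Greedy uses 4 candidates.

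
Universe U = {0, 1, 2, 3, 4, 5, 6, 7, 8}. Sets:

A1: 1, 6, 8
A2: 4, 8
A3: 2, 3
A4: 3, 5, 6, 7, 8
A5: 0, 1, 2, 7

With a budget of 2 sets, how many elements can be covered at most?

Choosing A4, A5 covers {0, 1, 2, 3, 5, 6, 7, 8} — 8 elements.
No choice of 2 sets does better; here 4 is left uncovered.

8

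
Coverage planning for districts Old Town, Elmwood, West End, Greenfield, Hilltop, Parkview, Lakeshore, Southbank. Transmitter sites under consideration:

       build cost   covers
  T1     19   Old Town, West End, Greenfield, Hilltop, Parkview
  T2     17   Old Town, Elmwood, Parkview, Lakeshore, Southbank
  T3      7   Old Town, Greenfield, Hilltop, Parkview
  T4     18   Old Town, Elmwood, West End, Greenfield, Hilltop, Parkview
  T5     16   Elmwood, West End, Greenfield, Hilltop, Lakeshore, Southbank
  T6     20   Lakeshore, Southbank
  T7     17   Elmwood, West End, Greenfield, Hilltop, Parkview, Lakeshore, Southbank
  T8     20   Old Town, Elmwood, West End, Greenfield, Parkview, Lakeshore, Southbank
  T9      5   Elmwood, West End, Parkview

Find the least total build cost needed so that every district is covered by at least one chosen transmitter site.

23

T3, T5 cover every district at build cost 7 + 16 = 23.
Any cover uses at least 2 transmitter sites; among all covering selections none totals below 23.
Greedy by coverage-per-build cost would pick T9, T3, T5 for 28 — worse than the optimum 23.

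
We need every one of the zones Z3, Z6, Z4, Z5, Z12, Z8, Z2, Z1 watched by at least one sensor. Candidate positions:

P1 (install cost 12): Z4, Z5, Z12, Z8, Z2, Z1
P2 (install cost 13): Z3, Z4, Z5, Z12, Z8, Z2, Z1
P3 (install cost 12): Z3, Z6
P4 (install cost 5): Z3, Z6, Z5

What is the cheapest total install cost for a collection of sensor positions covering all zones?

P1, P4 cover every zone at install cost 12 + 5 = 17.
Any cover uses at least 2 sensor positions; among all covering selections none totals below 17.

17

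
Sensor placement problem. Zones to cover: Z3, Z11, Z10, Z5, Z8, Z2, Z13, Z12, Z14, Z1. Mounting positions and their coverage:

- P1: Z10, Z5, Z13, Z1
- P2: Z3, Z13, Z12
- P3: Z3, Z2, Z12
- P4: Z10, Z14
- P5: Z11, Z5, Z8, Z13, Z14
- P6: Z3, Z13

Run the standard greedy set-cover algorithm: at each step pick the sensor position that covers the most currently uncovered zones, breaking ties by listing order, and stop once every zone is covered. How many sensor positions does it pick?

3

Pick 1: P5 covers 5 new zones (Z11, Z5, Z8, Z13, Z14).
Pick 2: P3 covers 3 new zones (Z3, Z2, Z12).
Pick 3: P1 covers 2 new zones (Z10, Z1).
Greedy uses 3 sensor positions.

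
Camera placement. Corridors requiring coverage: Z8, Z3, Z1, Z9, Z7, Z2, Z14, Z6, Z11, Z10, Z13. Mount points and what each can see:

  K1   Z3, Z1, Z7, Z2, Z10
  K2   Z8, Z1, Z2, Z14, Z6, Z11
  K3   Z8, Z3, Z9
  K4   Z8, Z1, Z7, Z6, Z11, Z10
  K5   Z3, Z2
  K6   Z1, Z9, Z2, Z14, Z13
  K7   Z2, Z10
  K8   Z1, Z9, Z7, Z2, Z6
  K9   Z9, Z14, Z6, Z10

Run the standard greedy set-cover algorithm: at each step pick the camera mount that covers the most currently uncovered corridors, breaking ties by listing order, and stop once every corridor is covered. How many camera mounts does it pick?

3

Pick 1: K2 covers 6 new corridors (Z8, Z1, Z2, Z14, Z6, Z11).
Pick 2: K1 covers 3 new corridors (Z3, Z7, Z10).
Pick 3: K6 covers 2 new corridors (Z9, Z13).
Greedy uses 3 camera mounts.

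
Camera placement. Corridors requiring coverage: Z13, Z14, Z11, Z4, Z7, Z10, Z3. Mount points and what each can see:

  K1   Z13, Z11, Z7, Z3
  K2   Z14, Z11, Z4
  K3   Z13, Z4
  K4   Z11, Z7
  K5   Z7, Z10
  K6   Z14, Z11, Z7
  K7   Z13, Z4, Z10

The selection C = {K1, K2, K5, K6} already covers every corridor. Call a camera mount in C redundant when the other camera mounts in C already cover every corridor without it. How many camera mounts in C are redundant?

Drop K1: Z13, Z3 uncovered — not redundant.
Drop K2: Z4 uncovered — not redundant.
Drop K5: Z10 uncovered — not redundant.
Drop K6: the rest still cover every corridor — redundant.
1 redundant: K6.

1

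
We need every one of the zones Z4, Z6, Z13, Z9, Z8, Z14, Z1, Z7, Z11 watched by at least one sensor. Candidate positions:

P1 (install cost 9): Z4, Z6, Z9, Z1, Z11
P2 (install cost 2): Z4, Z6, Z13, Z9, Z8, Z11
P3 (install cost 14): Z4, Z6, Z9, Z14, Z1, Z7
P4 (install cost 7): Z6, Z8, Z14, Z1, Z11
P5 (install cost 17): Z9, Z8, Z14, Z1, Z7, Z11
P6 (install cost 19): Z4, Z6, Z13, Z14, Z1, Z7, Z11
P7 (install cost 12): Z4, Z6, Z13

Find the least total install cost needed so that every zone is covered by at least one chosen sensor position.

16

P2, P3 cover every zone at install cost 2 + 14 = 16.
Any cover uses at least 2 sensor positions; among all covering selections none totals below 16.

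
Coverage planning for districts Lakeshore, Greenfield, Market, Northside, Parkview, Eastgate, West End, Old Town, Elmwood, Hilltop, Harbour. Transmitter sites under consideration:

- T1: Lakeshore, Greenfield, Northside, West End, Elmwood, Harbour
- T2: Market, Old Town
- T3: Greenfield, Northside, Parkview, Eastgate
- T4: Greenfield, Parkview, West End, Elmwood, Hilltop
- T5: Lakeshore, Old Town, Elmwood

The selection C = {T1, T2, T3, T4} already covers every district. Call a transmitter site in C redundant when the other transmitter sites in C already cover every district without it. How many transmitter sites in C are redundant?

Drop T1: Lakeshore, Harbour uncovered — not redundant.
Drop T2: Market, Old Town uncovered — not redundant.
Drop T3: Eastgate uncovered — not redundant.
Drop T4: Hilltop uncovered — not redundant.
None of the transmitter sites in C is redundant.

0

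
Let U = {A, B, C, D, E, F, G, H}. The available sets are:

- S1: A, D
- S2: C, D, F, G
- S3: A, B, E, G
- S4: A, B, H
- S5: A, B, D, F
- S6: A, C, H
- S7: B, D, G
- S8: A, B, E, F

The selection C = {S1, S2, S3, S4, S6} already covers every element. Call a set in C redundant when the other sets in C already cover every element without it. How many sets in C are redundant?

Drop S1: the rest still cover every element — redundant.
Drop S2: F uncovered — not redundant.
Drop S3: E uncovered — not redundant.
Drop S4: the rest still cover every element — redundant.
Drop S6: the rest still cover every element — redundant.
3 redundant: S1, S4, S6.

3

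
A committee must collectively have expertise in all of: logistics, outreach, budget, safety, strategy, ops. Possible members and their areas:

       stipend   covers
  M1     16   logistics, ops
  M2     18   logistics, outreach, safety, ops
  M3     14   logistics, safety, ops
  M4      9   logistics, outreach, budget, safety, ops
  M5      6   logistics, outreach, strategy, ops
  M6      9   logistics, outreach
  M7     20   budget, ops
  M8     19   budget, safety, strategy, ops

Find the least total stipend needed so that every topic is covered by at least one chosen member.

M4, M5 cover every topic at stipend 9 + 6 = 15.
Any cover uses at least 2 members; among all covering selections none totals below 15.

15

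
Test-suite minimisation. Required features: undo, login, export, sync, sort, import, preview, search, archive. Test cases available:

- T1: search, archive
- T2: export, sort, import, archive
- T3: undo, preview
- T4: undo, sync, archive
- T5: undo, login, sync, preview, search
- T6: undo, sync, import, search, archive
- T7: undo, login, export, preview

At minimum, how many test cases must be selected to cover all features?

2

T2, T5 together cover {undo, login, export, sync, sort, import, preview, search, archive} — every feature.
No single test case contains all 9 features, so 2 is optimal.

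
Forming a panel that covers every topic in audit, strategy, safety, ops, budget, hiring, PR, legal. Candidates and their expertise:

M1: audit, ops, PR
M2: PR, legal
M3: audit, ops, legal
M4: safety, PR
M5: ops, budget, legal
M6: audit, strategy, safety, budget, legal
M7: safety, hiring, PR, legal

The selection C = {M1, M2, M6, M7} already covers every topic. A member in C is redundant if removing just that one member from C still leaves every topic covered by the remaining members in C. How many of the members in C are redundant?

1

Drop M1: ops uncovered — not redundant.
Drop M2: the rest still cover every topic — redundant.
Drop M6: strategy, budget uncovered — not redundant.
Drop M7: hiring uncovered — not redundant.
1 redundant: M2.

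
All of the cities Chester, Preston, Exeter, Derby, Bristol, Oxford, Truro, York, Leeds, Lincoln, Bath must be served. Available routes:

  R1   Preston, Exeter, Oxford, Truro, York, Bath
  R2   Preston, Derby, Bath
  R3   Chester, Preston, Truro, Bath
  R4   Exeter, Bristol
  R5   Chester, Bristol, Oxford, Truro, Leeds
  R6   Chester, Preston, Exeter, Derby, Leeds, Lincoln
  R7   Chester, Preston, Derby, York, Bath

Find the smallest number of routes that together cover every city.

3

R1, R4, R6 together cover {Chester, Preston, Exeter, Derby, Bristol, Oxford, Truro, York, Leeds, Lincoln, Bath} — every city.
No 2 of the 7 routes cover everything (all 21 pairs fall short), so 3 is minimum.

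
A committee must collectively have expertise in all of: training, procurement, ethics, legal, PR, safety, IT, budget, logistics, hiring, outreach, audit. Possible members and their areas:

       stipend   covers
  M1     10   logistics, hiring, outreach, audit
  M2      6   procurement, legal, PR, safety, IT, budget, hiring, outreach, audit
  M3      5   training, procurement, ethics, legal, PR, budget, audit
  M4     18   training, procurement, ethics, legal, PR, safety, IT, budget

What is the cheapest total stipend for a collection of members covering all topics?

21

M1, M2, M3 cover every topic at stipend 10 + 6 + 5 = 21.
Any cover uses at least 2 members; among all covering selections none totals below 21.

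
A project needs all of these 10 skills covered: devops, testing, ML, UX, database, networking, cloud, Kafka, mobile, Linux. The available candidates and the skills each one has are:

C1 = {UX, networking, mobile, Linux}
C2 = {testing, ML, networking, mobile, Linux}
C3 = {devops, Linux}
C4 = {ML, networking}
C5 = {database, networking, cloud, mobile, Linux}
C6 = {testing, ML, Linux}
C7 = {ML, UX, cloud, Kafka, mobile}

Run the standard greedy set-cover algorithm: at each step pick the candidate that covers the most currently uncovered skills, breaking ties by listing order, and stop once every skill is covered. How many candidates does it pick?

4

Pick 1: C2 covers 5 new skills (testing, ML, networking, mobile, Linux).
Pick 2: C7 covers 3 new skills (UX, cloud, Kafka).
Pick 3: C3 covers 1 new skills (devops).
Pick 4: C5 covers 1 new skills (database).
Greedy uses 4 candidates.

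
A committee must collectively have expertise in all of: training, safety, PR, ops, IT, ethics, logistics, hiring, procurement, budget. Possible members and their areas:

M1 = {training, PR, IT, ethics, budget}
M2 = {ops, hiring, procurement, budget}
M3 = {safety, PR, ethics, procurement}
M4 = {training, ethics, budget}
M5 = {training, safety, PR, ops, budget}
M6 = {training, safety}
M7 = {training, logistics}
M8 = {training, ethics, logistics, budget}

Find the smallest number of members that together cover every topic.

M1, M2, M3, M7 together cover {training, safety, PR, ops, IT, ethics, logistics, hiring, procurement, budget} — every topic.
No 3 of the 8 members cover everything (all 56 triples fall short), so 4 is minimum.

4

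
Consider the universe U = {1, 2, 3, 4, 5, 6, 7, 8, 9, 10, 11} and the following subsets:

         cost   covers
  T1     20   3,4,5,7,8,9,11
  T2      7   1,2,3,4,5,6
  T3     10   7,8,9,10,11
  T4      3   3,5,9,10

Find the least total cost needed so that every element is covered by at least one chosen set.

T2, T3 cover every element at cost 7 + 10 = 17.
Any cover uses at least 2 sets; among all covering selections none totals below 17.

17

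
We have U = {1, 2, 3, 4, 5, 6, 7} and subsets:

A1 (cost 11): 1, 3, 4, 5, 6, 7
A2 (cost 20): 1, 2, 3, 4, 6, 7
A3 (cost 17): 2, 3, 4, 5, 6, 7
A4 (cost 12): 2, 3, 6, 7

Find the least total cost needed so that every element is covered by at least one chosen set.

A1, A4 cover every element at cost 11 + 12 = 23.
Any cover uses at least 2 sets; among all covering selections none totals below 23.

23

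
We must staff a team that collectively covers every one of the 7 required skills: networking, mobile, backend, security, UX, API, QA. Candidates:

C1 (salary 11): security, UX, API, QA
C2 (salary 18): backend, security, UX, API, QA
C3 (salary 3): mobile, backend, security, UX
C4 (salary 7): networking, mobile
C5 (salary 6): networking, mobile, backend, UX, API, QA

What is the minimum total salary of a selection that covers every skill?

9

C3, C5 cover every skill at salary 3 + 6 = 9.
Any cover uses at least 2 candidates; among all covering selections none totals below 9.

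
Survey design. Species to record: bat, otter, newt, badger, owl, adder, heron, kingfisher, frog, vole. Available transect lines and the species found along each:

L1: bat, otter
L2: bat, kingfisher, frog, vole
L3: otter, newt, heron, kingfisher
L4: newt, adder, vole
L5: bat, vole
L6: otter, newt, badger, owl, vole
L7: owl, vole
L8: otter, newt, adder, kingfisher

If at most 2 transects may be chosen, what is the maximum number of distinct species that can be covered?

8

Choosing L2, L6 covers {bat, otter, newt, badger, owl, kingfisher, frog, vole} — 8 species.
No choice of 2 transects does better; here adder, heron are left uncovered.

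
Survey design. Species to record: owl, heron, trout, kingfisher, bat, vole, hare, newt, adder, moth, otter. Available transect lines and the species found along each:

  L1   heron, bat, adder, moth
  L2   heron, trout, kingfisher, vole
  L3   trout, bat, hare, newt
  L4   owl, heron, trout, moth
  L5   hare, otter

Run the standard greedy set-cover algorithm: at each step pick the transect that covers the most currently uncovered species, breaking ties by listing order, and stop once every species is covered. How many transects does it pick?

5

Pick 1: L1 covers 4 new species (heron, bat, adder, moth).
Pick 2: L2 covers 3 new species (trout, kingfisher, vole).
Pick 3: L3 covers 2 new species (hare, newt).
Pick 4: L4 covers 1 new species (owl).
Pick 5: L5 covers 1 new species (otter).
Greedy uses 5 transects.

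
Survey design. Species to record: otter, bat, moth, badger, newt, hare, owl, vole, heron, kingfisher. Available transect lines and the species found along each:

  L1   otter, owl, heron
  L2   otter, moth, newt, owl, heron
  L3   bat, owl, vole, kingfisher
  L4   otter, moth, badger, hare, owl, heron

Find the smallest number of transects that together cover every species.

L2, L3, L4 together cover {otter, bat, moth, badger, newt, hare, owl, vole, heron, kingfisher} — every species.
No 2 of the 4 transects cover everything (all 6 pairs fall short), so 3 is minimum.

3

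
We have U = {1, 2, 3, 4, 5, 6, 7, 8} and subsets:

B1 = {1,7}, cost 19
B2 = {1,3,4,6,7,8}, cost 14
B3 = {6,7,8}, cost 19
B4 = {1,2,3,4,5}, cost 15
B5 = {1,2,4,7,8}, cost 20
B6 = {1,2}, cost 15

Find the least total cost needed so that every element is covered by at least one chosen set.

29

B2, B4 cover every element at cost 14 + 15 = 29.
Any cover uses at least 2 sets; among all covering selections none totals below 29.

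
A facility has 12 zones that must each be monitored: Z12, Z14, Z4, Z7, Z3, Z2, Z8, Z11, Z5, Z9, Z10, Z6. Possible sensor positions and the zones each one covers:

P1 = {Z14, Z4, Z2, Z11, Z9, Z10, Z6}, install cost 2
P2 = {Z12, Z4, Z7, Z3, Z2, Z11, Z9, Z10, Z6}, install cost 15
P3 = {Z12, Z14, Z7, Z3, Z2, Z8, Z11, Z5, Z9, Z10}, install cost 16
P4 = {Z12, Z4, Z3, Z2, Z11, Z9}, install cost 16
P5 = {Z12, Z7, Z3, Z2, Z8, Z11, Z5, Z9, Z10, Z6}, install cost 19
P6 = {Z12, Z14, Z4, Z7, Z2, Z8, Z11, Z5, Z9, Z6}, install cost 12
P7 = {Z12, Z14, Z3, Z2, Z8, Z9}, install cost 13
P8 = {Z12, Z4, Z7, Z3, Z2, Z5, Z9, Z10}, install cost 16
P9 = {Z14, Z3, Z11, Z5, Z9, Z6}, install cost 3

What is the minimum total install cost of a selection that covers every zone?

P1, P6, P9 cover every zone at install cost 2 + 12 + 3 = 17.
Any cover uses at least 2 sensor positions; among all covering selections none totals below 17.

17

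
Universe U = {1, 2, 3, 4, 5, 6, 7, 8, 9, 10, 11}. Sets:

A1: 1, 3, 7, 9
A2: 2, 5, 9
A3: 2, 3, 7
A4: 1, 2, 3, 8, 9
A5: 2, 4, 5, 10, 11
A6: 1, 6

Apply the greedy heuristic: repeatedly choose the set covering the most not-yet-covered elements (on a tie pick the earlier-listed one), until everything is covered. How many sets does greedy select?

Pick 1: A4 covers 5 new elements (1, 2, 3, 8, 9).
Pick 2: A5 covers 4 new elements (4, 5, 10, 11).
Pick 3: A1 covers 1 new elements (7).
Pick 4: A6 covers 1 new elements (6).
Greedy uses 4 sets.

4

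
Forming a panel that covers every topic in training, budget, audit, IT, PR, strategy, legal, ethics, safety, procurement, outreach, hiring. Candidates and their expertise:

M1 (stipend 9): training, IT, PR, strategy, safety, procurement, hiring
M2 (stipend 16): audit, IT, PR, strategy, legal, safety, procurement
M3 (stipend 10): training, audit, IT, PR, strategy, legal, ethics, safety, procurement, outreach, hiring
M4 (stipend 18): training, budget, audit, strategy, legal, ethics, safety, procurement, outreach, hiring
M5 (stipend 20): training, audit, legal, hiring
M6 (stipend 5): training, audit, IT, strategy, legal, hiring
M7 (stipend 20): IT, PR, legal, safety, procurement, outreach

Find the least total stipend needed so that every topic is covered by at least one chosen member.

27

M1, M4 cover every topic at stipend 9 + 18 = 27.
Any cover uses at least 2 members; among all covering selections none totals below 27.
Greedy by coverage-per-stipend would pick M6, M3, M4 for 33 — worse than the optimum 27.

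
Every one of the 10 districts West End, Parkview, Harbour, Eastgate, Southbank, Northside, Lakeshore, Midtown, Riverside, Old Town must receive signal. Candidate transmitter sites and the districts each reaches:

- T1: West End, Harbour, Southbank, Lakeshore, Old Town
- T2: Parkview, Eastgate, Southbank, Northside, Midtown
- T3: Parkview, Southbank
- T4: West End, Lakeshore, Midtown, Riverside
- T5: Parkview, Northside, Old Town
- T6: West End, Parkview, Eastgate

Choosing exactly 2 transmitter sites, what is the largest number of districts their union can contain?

9

Choosing T1, T2 covers {West End, Parkview, Harbour, Eastgate, Southbank, Northside, Lakeshore, Midtown, Old Town} — 9 districts.
No choice of 2 transmitter sites does better; here Riverside is left uncovered.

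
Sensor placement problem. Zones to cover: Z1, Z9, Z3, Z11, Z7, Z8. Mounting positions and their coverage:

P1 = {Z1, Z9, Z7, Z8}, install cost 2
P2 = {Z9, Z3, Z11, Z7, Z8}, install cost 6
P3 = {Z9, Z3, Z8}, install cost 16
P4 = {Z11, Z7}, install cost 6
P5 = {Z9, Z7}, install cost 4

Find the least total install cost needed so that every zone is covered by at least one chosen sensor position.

8

P1, P2 cover every zone at install cost 2 + 6 = 8.
Any cover uses at least 2 sensor positions; among all covering selections none totals below 8.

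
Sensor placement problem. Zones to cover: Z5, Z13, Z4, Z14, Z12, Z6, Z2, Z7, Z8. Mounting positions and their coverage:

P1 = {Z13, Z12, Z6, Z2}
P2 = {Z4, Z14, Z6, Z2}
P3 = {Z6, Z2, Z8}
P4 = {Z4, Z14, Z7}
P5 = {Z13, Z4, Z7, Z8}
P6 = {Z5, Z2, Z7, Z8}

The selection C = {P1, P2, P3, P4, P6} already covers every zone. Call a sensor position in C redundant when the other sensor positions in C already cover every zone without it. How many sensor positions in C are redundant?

Drop P1: Z13, Z12 uncovered — not redundant.
Drop P2: the rest still cover every zone — redundant.
Drop P3: the rest still cover every zone — redundant.
Drop P4: the rest still cover every zone — redundant.
Drop P6: Z5 uncovered — not redundant.
3 redundant: P2, P3, P4.

3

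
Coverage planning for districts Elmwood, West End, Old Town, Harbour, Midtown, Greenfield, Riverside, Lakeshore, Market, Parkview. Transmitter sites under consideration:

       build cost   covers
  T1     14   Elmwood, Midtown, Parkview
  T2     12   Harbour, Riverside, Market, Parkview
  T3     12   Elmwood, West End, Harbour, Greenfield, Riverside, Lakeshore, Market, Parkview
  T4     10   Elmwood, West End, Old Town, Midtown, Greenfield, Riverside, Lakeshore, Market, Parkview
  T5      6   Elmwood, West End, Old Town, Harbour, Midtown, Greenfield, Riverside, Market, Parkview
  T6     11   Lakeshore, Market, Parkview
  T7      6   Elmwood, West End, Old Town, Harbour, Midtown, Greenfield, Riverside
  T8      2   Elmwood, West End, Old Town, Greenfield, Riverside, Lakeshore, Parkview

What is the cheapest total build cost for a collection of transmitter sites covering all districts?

8

T5, T8 cover every district at build cost 6 + 2 = 8.
Any cover uses at least 2 transmitter sites; among all covering selections none totals below 8.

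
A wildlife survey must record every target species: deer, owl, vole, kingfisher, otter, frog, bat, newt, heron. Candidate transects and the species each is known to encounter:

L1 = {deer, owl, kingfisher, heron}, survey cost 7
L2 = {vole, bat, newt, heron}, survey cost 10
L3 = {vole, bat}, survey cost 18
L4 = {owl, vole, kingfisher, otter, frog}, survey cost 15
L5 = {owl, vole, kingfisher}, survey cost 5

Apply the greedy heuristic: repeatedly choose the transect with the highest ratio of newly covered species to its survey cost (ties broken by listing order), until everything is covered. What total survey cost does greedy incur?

Pick 1: L5 adds 3 new (owl, vole, kingfisher) at survey cost 5 (ratio 3/5).
Pick 2: L2 adds 3 new (bat, newt, heron) at survey cost 10 (ratio 3/10).
Pick 3: L1 adds 1 new (deer) at survey cost 7 (ratio 1/7).
Pick 4: L4 adds 2 new (otter, frog) at survey cost 15 (ratio 2/15).
Greedy total survey cost: 5 + 10 + 7 + 15 = 37. (The true optimum is 32, so greedy overshoots here.)

37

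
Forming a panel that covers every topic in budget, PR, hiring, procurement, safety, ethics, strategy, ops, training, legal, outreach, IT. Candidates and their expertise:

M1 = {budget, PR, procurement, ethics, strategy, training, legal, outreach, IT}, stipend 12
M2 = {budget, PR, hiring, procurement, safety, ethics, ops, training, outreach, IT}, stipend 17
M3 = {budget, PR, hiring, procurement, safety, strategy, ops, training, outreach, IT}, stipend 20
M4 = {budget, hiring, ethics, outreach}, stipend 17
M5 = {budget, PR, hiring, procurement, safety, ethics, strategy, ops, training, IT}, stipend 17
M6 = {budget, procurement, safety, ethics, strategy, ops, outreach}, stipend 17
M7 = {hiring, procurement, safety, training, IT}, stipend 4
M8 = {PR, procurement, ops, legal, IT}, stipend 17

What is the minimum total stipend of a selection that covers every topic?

29

M1, M2 cover every topic at stipend 12 + 17 = 29.
Any cover uses at least 2 members; among all covering selections none totals below 29.
Greedy by coverage-per-stipend would pick M7, M1, M2 for 33 — worse than the optimum 29.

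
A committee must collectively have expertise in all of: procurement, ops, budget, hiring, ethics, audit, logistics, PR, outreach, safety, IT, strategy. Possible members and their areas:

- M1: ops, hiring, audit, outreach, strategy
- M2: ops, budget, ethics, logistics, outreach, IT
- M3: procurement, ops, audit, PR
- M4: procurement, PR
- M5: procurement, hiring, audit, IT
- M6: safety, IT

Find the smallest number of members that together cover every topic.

4

M1, M2, M3, M6 together cover {procurement, ops, budget, hiring, ethics, audit, logistics, PR, outreach, safety, IT, strategy} — every topic.
No 3 of the 6 members cover everything (all 20 triples fall short), so 4 is minimum.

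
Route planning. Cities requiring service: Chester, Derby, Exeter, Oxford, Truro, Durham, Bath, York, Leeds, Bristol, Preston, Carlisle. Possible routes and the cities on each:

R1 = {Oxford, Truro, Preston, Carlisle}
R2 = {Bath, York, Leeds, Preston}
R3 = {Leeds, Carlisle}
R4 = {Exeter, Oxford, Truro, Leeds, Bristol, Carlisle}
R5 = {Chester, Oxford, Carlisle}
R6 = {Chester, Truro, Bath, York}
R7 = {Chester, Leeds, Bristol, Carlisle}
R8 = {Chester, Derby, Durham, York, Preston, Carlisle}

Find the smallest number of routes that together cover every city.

3

R2, R4, R8 together cover {Chester, Derby, Exeter, Oxford, Truro, Durham, Bath, York, Leeds, Bristol, Preston, Carlisle} — every city.
No 2 of the 8 routes cover everything (all 28 pairs fall short), so 3 is minimum.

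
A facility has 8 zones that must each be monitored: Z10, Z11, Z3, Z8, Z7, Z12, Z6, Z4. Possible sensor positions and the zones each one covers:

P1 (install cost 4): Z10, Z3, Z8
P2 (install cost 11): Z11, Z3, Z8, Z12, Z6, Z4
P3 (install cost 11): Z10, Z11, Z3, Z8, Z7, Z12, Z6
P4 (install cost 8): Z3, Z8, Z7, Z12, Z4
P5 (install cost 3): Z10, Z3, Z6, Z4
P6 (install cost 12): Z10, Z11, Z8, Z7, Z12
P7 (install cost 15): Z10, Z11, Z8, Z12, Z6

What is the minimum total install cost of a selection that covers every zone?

P3, P5 cover every zone at install cost 11 + 3 = 14.
Any cover uses at least 2 sensor positions; among all covering selections none totals below 14.
Greedy by coverage-per-install cost would pick P5, P4, P2 for 22 — worse than the optimum 14.

14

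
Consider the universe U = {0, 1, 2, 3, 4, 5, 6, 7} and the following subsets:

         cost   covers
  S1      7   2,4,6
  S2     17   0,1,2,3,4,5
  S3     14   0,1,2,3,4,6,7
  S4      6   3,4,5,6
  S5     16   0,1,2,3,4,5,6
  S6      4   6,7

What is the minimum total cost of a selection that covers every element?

20

S3, S4 cover every element at cost 14 + 6 = 20.
Any cover uses at least 2 sets; among all covering selections none totals below 20.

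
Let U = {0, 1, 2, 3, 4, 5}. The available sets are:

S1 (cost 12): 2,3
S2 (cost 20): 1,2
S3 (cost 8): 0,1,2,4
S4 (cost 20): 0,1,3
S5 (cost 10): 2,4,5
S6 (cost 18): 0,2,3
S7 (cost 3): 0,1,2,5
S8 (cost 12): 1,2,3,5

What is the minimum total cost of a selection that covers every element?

S3, S8 cover every element at cost 8 + 12 = 20.
Any cover uses at least 2 sets; among all covering selections none totals below 20.
Greedy by coverage-per-cost would pick S7, S3, S1 for 23 — worse than the optimum 20.

20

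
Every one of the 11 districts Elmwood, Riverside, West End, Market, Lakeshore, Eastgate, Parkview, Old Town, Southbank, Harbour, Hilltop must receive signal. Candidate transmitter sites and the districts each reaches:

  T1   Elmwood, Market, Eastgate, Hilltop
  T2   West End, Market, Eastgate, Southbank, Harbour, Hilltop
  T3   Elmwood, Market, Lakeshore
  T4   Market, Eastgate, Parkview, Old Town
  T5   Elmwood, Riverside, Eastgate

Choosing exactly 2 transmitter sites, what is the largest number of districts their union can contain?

8

Choosing T2, T3 covers {Elmwood, West End, Market, Lakeshore, Eastgate, Southbank, Harbour, Hilltop} — 8 districts.
No choice of 2 transmitter sites does better; here Riverside, Parkview, Old Town are left uncovered.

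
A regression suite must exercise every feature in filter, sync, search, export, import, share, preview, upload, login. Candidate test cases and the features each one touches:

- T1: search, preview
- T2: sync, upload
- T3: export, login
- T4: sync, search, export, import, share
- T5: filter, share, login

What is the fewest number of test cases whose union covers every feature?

T1, T2, T4, T5 together cover {filter, sync, search, export, import, share, preview, upload, login} — every feature.
No 3 of the 5 test cases cover everything (all 10 triples fall short), so 4 is minimum.

4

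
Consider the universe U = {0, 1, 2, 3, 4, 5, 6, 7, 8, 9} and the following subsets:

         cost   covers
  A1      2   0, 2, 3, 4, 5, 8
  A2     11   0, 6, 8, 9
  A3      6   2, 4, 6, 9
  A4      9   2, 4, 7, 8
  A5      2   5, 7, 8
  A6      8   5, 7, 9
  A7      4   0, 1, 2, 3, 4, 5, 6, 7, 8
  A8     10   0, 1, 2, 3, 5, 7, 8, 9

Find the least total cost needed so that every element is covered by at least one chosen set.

10

A3, A7 cover every element at cost 6 + 4 = 10.
Any cover uses at least 2 sets; among all covering selections none totals below 10.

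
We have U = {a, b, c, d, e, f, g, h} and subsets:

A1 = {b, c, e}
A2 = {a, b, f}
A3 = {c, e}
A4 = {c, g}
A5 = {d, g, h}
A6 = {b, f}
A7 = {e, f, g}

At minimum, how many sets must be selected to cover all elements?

3

A1, A2, A5 together cover {a, b, c, d, e, f, g, h} — every element.
No 2 of the 7 sets cover everything (all 21 pairs fall short), so 3 is minimum.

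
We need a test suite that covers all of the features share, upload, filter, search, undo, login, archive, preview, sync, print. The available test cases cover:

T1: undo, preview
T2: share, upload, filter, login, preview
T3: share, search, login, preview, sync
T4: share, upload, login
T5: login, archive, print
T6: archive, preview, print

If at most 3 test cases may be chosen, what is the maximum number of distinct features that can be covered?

9

Choosing T2, T3, T5 covers {share, upload, filter, search, login, archive, preview, sync, print} — 9 features.
No choice of 3 test cases does better; here undo is left uncovered.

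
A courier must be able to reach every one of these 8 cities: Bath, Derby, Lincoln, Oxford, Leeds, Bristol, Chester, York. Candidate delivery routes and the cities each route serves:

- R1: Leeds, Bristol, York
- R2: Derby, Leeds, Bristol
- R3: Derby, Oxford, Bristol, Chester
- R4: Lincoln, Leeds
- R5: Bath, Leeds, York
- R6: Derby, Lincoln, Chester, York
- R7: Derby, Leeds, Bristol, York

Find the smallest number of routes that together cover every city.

R3, R4, R5 together cover {Bath, Derby, Lincoln, Oxford, Leeds, Bristol, Chester, York} — every city.
No 2 of the 7 routes cover everything (all 21 pairs fall short), so 3 is minimum.

3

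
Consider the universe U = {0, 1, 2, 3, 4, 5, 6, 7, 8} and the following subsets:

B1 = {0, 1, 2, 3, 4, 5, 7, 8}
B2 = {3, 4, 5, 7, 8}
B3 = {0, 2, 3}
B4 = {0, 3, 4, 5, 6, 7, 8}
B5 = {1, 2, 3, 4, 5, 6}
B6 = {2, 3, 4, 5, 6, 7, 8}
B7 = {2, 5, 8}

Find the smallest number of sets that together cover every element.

B1, B4 together cover {0, 1, 2, 3, 4, 5, 6, 7, 8} — every element.
No single set contains all 9 elements, so 2 is optimal.

2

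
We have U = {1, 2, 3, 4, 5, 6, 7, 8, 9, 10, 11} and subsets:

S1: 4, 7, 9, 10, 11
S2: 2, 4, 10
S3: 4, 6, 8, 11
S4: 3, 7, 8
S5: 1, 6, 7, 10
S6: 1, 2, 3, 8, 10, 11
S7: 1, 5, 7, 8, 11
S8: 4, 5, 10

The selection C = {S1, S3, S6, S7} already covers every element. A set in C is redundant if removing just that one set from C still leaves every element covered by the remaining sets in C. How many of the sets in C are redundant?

Drop S1: 9 uncovered — not redundant.
Drop S3: 6 uncovered — not redundant.
Drop S6: 2, 3 uncovered — not redundant.
Drop S7: 5 uncovered — not redundant.
None of the sets in C is redundant.

0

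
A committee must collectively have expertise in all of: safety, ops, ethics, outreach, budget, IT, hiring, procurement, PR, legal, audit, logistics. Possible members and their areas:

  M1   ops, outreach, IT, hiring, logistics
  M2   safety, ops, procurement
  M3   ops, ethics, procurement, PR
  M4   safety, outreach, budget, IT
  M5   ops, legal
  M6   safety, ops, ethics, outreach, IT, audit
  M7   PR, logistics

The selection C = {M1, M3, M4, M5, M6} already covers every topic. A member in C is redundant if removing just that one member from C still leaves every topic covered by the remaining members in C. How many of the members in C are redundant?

0

Drop M1: hiring, logistics uncovered — not redundant.
Drop M3: procurement, PR uncovered — not redundant.
Drop M4: budget uncovered — not redundant.
Drop M5: legal uncovered — not redundant.
Drop M6: audit uncovered — not redundant.
None of the members in C is redundant.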